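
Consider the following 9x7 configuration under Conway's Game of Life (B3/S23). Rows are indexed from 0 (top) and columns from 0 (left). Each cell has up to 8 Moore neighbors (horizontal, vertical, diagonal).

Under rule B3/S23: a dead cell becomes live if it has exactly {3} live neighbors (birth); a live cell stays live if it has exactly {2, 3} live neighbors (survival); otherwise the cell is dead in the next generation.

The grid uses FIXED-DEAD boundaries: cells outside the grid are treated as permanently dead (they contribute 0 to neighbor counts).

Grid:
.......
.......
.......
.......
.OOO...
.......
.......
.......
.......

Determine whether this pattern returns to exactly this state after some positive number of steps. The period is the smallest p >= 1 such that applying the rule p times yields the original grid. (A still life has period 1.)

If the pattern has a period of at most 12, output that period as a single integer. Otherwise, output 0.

Answer: 2

Derivation:
Simulating and comparing each generation to the original:
Gen 0 (original, given above): 3 live cells
Gen 1: 3 live cells, differs from original
Gen 2: 3 live cells, MATCHES original -> period = 2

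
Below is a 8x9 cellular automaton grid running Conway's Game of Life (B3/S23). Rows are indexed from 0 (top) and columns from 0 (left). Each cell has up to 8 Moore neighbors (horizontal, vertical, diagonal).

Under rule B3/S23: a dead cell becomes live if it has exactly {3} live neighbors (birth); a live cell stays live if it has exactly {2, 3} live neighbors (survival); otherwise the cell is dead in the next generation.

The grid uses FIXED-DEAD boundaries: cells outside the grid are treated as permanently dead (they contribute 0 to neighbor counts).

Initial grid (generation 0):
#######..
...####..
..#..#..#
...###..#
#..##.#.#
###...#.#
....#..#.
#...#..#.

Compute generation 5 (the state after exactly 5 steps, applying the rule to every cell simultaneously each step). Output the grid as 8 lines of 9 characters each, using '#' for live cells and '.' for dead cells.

Answer: .........
.........
.###..#.#
#.####..#
#.##.#..#
.....#..#
..#.#...#
....####.

Derivation:
Simulating step by step:
Generation 0 (given above): 33 live cells
Generation 1: 24 live cells
.##...#..
.......#.
..#....#.
..#...#.#
#.....#.#
###.#.#.#
#..#.####
.........
Generation 2: 29 live cells
.........
.##...##.
......###
.#....#.#
#.##..#.#
#.###...#
#.#####.#
......##.
Generation 3: 25 live cells
.........
......#.#
.##..#..#
.##..##.#
#...##..#
#.....#.#
..#...#.#
...##.##.
Generation 4: 23 live cells
.........
.......#.
.##..#..#
#.##..#.#
#...#...#
.#....#.#
...#..#.#
...#.###.
Generation 5: 25 live cells
(generation 5 grid is the final answer)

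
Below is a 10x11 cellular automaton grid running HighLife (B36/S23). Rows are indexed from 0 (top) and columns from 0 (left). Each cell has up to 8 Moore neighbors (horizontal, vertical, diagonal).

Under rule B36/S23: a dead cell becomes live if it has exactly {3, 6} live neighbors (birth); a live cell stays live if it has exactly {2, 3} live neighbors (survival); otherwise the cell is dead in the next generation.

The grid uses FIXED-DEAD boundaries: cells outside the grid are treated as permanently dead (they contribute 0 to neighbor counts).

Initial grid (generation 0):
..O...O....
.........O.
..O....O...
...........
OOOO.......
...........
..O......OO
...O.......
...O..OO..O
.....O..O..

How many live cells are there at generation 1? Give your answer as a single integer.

Answer: 13

Derivation:
Simulating step by step:
Generation 0 (given above): 19 live cells
Generation 1: 13 live cells
...........
...........
...........
...O.......
.OO........
...O.......
...........
..OO.....OO
....O.OO...
......OO...
Population at generation 1: 13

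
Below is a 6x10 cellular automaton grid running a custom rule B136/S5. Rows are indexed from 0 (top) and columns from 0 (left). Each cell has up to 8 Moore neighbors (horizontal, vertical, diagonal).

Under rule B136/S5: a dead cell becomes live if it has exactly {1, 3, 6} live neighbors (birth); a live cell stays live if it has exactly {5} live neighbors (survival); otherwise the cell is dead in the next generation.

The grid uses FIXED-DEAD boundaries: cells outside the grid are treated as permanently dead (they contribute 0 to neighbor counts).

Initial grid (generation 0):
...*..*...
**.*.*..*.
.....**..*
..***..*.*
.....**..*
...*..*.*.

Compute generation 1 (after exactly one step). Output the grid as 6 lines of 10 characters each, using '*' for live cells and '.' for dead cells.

Simulating step by step:
Generation 0 (given above): 21 live cells
Generation 1: 14 live cells
(generation 1 grid is the final answer)

Answer: ..*.*...**
..*....*..
.*.....*..
.*........
.**.......
..*..*.*..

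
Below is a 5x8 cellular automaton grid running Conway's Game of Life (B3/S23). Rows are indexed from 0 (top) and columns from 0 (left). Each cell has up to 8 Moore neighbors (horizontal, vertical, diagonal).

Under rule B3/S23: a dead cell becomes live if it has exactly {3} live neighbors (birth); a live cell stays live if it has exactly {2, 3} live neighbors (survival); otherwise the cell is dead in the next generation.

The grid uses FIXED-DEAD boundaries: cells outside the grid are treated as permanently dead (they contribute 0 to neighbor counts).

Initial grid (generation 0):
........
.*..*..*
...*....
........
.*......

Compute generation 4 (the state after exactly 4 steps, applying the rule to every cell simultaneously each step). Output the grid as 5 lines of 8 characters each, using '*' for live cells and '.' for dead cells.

Answer: ........
........
........
........
........

Derivation:
Simulating step by step:
Generation 0 (given above): 5 live cells
Generation 1: 0 live cells
........
........
........
........
........
Generation 2: 0 live cells
........
........
........
........
........
Generation 3: 0 live cells
........
........
........
........
........
Generation 4: 0 live cells
(generation 4 grid is the final answer)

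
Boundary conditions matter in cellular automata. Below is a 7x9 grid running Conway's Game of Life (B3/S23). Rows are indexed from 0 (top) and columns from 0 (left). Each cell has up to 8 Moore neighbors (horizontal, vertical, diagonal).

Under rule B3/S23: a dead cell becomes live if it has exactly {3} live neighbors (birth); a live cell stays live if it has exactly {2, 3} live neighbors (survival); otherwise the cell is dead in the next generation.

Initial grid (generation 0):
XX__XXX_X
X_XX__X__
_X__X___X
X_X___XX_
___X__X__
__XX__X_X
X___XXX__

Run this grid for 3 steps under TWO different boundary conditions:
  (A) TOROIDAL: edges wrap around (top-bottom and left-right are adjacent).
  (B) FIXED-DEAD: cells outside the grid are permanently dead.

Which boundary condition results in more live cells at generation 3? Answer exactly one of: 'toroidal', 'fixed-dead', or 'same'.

Under TOROIDAL boundary, generation 3:
_________
_XXX_____
___XX____
X________
X__X_XXX_
XX_XXXXX_
X___XXX__
Population = 22

Under FIXED-DEAD boundary, generation 3:
_____XX__
XX___XX__
X________
XXX______
XXX______
__XXXXX__
___XXXX__
Population = 22

Comparison: toroidal=22, fixed-dead=22 -> same

Answer: same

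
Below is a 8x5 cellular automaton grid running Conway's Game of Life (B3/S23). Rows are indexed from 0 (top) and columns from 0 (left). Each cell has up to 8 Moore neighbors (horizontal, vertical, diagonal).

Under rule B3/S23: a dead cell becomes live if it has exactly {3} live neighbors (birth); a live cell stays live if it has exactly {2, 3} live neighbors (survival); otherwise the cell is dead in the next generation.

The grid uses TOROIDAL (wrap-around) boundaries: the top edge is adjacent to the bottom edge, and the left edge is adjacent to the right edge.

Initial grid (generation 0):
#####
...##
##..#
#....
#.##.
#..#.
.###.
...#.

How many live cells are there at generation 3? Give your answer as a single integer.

Answer: 16

Derivation:
Simulating step by step:
Generation 0 (given above): 20 live cells
Generation 1: 12 live cells
##...
.....
.#.#.
..##.
#.##.
#....
.#.#.
.....
Generation 2: 11 live cells
.....
###..
...#.
.....
..##.
#..#.
.....
###..
Generation 3: 16 live cells
.....
.##..
.##..
..##.
..###
..###
#.#.#
.#...
Population at generation 3: 16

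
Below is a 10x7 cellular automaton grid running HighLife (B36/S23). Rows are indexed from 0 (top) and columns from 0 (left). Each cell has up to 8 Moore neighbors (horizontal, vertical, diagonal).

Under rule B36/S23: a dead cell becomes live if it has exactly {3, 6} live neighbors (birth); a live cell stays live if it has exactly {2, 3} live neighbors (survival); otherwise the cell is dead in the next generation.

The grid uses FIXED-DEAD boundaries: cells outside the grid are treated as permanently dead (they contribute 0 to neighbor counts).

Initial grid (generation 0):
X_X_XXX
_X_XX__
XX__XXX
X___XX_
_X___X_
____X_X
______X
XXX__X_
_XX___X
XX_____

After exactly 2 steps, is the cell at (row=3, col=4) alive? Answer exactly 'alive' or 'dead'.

Answer: dead

Derivation:
Simulating step by step:
Generation 0 (given above): 30 live cells
Generation 1: 20 live cells
_XX_XX_
_______
XXX___X
X______
______X
______X
_X____X
X_X__XX
_______
XXX____
Generation 2: 16 live cells
_______
X__X_X_
XX_____
X______
_______
_____XX
_X____X
_X___XX
X_X____
_X_____

Cell (3,4) at generation 2: 0 -> dead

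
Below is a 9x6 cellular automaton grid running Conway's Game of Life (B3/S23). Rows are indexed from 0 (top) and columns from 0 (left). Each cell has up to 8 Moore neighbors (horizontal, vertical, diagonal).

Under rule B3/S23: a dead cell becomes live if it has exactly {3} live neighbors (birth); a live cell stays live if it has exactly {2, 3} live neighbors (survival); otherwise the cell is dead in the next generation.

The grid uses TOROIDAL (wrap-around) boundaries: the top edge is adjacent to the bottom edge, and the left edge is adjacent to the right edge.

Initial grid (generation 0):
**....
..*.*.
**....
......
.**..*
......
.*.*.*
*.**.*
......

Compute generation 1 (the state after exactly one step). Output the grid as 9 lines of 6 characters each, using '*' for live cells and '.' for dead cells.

Answer: .*....
..*..*
.*....
..*...
......
.*..*.
.*.*.*
****.*
..*..*

Derivation:
Simulating step by step:
Generation 0 (given above): 16 live cells
Generation 1: 17 live cells
(generation 1 grid is the final answer)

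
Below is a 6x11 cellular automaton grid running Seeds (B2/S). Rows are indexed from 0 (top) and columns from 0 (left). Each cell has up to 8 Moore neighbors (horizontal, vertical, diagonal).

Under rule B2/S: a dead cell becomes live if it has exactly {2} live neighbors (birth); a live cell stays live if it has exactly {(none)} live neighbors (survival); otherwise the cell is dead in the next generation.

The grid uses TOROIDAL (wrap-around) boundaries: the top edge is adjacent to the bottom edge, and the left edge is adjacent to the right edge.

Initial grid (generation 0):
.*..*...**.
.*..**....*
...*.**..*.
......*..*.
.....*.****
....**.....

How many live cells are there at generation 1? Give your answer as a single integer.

Answer: 10

Derivation:
Simulating step by step:
Generation 0 (given above): 21 live cells
Generation 1: 10 live cells
..*...*...*
.......*...
*.*....**..
...........
...........
*..*.......
Population at generation 1: 10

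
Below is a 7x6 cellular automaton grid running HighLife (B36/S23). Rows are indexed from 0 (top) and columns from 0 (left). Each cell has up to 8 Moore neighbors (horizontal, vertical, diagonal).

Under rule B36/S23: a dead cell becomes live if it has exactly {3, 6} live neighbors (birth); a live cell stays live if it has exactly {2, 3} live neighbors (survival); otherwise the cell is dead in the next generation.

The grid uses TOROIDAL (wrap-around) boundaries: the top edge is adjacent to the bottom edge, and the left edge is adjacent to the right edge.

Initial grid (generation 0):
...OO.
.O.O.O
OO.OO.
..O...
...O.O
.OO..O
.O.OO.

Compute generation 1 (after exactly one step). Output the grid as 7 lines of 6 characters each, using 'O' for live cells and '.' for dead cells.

Answer: O....O
.O..OO
OO.OOO
OOO..O
OO.OO.
.O...O
OO...O

Derivation:
Simulating step by step:
Generation 0 (given above): 18 live cells
Generation 1: 23 live cells
(generation 1 grid is the final answer)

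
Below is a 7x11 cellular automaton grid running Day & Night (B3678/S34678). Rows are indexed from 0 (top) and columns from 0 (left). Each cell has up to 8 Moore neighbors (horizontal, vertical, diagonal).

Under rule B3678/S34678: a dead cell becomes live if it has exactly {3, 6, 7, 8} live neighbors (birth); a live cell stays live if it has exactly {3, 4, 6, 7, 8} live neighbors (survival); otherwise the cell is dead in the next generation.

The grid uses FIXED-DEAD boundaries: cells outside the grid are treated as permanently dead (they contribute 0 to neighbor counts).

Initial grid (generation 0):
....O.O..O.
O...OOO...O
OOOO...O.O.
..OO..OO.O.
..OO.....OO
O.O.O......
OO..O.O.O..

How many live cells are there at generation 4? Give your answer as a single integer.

Simulating step by step:
Generation 0 (given above): 31 live cells
Generation 1: 24 live cells
...........
..O.OOOOOO.
.OOO...O..O
..O.O....O.
..O.O...O..
..O..O...O.
.O.O.O.....
Generation 2: 22 live cells
.....OOOO..
.OO...OOO..
.OO....O...
..OO....O..
.O...O...O.
.OO........
..O.O......
Generation 3: 18 live cells
......O.O..
.OO..O.OO..
.O....OO...
..O........
.O.O.......
.OOO.......
.O.O.......
Generation 4: 15 live cells
...........
........O..
.O....OOO..
.OO........
.OOO.......
OOOOO......
...........
Population at generation 4: 15

Answer: 15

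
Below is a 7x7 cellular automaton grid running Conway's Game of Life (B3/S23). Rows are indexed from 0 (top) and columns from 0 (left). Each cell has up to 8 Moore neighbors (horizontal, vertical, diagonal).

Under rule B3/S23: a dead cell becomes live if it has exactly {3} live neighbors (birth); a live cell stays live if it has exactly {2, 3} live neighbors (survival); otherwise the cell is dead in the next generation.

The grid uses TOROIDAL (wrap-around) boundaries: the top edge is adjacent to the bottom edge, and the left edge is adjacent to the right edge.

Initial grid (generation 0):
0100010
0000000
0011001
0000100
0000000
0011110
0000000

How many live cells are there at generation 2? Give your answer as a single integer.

Answer: 11

Derivation:
Simulating step by step:
Generation 0 (given above): 10 live cells
Generation 1: 9 live cells
0000000
0010000
0001000
0001000
0000010
0001100
0011010
Generation 2: 11 live cells
0011000
0000000
0011000
0000100
0001000
0011010
0011000
Population at generation 2: 11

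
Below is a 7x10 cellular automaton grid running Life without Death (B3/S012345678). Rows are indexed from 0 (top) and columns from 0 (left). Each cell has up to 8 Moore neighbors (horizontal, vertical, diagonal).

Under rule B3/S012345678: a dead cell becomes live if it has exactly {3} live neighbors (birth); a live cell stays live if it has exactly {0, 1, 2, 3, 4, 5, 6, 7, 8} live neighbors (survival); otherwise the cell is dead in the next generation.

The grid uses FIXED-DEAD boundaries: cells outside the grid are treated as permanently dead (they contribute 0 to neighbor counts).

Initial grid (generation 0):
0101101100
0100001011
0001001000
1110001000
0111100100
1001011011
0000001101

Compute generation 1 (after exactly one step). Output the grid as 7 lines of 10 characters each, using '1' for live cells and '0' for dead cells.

Answer: 0111111110
0101101011
1001011000
1110111100
0111100110
1101011011
0000011101

Derivation:
Simulating step by step:
Generation 0 (given above): 29 live cells
Generation 1: 42 live cells
(generation 1 grid is the final answer)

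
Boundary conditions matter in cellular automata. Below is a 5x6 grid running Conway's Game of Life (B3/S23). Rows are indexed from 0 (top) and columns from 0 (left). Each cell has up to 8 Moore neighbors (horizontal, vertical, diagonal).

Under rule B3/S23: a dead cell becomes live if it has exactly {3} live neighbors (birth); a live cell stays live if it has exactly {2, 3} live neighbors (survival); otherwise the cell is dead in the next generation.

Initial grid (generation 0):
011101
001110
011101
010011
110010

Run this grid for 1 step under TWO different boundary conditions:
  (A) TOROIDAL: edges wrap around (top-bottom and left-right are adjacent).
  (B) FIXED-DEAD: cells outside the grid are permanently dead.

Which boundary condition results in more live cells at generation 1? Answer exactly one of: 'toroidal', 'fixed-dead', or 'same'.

Under TOROIDAL boundary, generation 1:
000001
000001
010001
000000
000000
Population = 4

Under FIXED-DEAD boundary, generation 1:
010000
000001
010001
000001
110011
Population = 9

Comparison: toroidal=4, fixed-dead=9 -> fixed-dead

Answer: fixed-dead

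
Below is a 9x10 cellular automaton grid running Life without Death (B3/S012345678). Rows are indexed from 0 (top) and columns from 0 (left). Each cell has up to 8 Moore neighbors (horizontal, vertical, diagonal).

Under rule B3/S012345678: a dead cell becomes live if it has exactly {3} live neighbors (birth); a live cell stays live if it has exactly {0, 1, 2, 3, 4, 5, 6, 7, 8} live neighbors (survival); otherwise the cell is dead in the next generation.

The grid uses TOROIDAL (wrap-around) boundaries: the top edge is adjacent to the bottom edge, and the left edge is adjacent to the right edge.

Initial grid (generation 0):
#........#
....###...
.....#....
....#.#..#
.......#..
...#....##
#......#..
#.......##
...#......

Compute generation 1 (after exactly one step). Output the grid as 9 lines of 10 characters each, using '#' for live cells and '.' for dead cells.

Simulating step by step:
Generation 0 (given above): 19 live cells
Generation 1: 25 live cells
(generation 1 grid is the final answer)

Answer: #...##...#
....###...
.....#....
....###..#
.......#.#
...#...###
#......#..
#.......##
...#....#.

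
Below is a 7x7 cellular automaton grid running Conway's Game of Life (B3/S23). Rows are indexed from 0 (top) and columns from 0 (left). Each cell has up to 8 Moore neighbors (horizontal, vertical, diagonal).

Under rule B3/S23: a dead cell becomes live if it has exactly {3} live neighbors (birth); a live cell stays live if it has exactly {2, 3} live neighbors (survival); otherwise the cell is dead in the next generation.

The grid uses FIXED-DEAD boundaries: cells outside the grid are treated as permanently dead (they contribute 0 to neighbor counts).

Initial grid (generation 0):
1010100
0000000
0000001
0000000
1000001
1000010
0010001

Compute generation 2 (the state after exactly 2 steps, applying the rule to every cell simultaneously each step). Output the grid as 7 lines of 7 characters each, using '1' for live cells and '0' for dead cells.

Simulating step by step:
Generation 0 (given above): 10 live cells
Generation 1: 3 live cells
0000000
0000000
0000000
0000000
0000000
0100011
0000000
Generation 2: 0 live cells
(generation 2 grid is the final answer)

Answer: 0000000
0000000
0000000
0000000
0000000
0000000
0000000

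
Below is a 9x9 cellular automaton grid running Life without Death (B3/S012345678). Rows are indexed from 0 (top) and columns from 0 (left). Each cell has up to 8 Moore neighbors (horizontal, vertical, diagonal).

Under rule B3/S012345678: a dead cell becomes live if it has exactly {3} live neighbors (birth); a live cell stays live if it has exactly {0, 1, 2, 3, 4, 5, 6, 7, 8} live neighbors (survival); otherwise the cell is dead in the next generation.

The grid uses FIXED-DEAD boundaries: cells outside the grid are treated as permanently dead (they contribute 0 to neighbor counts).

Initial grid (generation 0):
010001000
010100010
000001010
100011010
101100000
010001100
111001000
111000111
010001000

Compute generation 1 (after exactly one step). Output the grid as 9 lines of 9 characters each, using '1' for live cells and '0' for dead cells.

Simulating step by step:
Generation 0 (given above): 29 live cells
Generation 1: 42 live cells
(generation 1 grid is the final answer)

Answer: 011001000
011110010
000001011
110111010
101100000
010111100
111001000
111001111
111001110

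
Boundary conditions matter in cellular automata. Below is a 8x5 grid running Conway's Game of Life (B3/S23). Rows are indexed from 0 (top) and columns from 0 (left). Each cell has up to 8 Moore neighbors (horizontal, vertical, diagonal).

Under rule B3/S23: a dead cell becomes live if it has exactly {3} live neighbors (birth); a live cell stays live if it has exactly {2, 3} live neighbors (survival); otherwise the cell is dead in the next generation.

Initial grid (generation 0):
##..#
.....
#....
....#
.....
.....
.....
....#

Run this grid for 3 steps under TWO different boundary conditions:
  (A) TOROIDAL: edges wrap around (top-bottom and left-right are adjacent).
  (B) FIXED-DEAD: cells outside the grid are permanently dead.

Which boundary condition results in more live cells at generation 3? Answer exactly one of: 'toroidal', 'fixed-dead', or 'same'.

Answer: toroidal

Derivation:
Under TOROIDAL boundary, generation 3:
...#.
...##
.....
.....
.....
.....
.....
#..##
Population = 6

Under FIXED-DEAD boundary, generation 3:
.....
.....
.....
.....
.....
.....
.....
.....
Population = 0

Comparison: toroidal=6, fixed-dead=0 -> toroidal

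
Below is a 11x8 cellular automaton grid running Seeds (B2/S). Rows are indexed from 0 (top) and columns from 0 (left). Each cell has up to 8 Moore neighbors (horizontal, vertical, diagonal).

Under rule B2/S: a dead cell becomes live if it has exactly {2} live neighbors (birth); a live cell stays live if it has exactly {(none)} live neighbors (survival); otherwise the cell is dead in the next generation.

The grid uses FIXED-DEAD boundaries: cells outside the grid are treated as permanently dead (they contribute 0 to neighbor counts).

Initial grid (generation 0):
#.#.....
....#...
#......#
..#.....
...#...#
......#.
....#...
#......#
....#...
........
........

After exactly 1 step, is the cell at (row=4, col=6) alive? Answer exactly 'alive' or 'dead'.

Simulating step by step:
Generation 0 (given above): 13 live cells
Generation 1: 22 live cells
.#.#....
#..#....
.#.#....
.#.#..##
..#...#.
...###.#
.....###
...###..
........
........
........

Cell (4,6) at generation 1: 1 -> alive

Answer: alive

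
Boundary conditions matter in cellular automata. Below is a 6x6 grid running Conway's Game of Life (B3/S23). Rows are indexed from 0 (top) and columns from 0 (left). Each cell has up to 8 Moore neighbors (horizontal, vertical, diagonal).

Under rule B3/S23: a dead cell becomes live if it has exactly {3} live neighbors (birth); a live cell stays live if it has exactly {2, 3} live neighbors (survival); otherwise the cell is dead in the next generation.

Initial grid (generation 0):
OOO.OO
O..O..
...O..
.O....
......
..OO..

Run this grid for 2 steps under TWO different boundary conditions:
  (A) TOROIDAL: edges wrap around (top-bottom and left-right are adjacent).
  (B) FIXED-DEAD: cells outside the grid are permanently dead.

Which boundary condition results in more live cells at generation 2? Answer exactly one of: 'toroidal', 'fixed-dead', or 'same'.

Under TOROIDAL boundary, generation 2:
..O...
OO.OO.
......
......
.OO.OO
O.O...
Population = 11

Under FIXED-DEAD boundary, generation 2:
OOOOO.
O...O.
......
......
......
......
Population = 7

Comparison: toroidal=11, fixed-dead=7 -> toroidal

Answer: toroidal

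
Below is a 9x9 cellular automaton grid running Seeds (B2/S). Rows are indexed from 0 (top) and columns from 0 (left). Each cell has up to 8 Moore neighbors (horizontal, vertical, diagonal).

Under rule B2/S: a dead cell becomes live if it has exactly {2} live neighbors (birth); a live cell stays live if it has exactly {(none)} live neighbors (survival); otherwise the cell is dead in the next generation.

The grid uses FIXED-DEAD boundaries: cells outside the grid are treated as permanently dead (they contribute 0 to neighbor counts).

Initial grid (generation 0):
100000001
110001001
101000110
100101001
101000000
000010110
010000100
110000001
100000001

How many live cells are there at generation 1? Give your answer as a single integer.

Answer: 12

Derivation:
Simulating step by step:
Generation 0 (given above): 26 live cells
Generation 1: 12 live cells
000000010
001000000
000100000
000010000
000000001
101100000
001000001
001000000
000000010
Population at generation 1: 12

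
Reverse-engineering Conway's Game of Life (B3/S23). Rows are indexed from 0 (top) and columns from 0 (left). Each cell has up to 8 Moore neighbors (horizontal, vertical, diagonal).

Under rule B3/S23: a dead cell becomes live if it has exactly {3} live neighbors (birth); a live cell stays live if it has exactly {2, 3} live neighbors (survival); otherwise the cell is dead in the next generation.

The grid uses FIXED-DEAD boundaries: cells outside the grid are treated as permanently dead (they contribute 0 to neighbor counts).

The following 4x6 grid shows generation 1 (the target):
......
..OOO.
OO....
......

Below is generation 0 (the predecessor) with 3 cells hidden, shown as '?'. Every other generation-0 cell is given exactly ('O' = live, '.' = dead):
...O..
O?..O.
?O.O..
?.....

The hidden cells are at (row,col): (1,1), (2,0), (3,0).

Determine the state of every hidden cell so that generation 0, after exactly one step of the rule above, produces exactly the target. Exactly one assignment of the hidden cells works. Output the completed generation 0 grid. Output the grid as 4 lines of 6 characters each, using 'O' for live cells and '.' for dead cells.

Hidden generation-0 cells (in order): (1,1), (2,0), (3,0).
A hidden cell only influences target cells in its own 3x3 neighborhood. Try each of the 2^3 = 8 assignments, step the completed generation 0 forward once under B3/S23, and compare with the target:
  (1,1)=. (2,0)=. (3,0)=. -> step gives (2,0)='.' but target has 'O' -> reject
  (1,1)=. (2,0)=. (3,0)=O -> step reproduces the target at every cell -> ACCEPT
  (1,1)=. (2,0)=O (3,0)=. -> step gives (1,0)='O' but target has '.' -> reject
  (1,1)=. (2,0)=O (3,0)=O -> step gives (1,0)='O' but target has '.' -> reject
  (1,1)=O (2,0)=. (3,0)=. -> step gives (1,0)='O' but target has '.' -> reject
  (1,1)=O (2,0)=. (3,0)=O -> step gives (1,0)='O' but target has '.' -> reject
  (1,1)=O (2,0)=O (3,0)=. -> step gives (1,0)='O' but target has '.' -> reject
  (1,1)=O (2,0)=O (3,0)=O -> step gives (1,0)='O' but target has '.' -> reject
Unique solution: (1,1)=dead, (2,0)=dead, (3,0)=live.
Check: live-neighbor counts of every cell in the completed generation 0:
111121
123321
322121
122110
Applying B3/S23 to generation 0 with these counts gives:
......
..OOO.
OO....
......
which matches the target exactly.

Answer: ...O..
O...O.
.O.O..
O.....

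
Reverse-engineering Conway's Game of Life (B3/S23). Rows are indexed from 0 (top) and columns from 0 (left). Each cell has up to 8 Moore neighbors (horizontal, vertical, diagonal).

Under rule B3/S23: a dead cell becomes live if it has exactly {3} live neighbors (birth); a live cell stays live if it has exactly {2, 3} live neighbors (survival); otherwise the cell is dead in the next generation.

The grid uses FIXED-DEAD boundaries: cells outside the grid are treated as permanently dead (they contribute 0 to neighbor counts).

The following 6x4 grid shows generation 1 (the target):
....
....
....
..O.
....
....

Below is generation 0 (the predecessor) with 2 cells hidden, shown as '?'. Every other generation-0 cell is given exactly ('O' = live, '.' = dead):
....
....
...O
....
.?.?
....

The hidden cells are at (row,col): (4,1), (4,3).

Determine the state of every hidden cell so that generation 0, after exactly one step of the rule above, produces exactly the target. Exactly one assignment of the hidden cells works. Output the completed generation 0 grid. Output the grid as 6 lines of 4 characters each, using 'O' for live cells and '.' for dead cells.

Answer: ....
....
...O
....
.O.O
....

Derivation:
Hidden generation-0 cells (in order): (4,1), (4,3).
A hidden cell only influences target cells in its own 3x3 neighborhood. Try each of the 2^2 = 4 assignments, step the completed generation 0 forward once under B3/S23, and compare with the target:
  (4,1)=. (4,3)=. -> step gives (3,2)='.' but target has 'O' -> reject
  (4,1)=. (4,3)=O -> step gives (3,2)='.' but target has 'O' -> reject
  (4,1)=O (4,3)=. -> step gives (3,2)='.' but target has 'O' -> reject
  (4,1)=O (4,3)=O -> step reproduces the target at every cell -> ACCEPT
Unique solution: (4,1)=live, (4,3)=live.
Check: live-neighbor counts of every cell in the completed generation 0:
0000
0011
0010
1132
1020
1121
Applying B3/S23 to generation 0 with these counts gives:
....
....
....
..O.
....
....
which matches the target exactly.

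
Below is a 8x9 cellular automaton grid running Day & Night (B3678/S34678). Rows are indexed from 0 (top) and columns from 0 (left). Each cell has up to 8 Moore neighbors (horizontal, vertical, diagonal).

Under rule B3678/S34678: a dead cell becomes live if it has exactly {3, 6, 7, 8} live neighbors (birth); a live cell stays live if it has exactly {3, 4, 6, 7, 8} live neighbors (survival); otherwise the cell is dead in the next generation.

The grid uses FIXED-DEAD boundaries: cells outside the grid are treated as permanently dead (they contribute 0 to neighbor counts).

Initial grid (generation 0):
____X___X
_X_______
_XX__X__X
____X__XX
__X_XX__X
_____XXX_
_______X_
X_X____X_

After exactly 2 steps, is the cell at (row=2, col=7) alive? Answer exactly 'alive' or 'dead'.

Answer: alive

Derivation:
Simulating step by step:
Generation 0 (given above): 21 live cells
Generation 1: 19 live cells
_________
__X______
_______X_
_XX_X_XXX
___XXX__X
____XXXXX
_______XX
_________
Generation 2: 24 live cells
_________
_________
_XXX__XXX
____X_XXX
__XX_XXXX
___XXXX_X
_____X_XX
_________

Cell (2,7) at generation 2: 1 -> alive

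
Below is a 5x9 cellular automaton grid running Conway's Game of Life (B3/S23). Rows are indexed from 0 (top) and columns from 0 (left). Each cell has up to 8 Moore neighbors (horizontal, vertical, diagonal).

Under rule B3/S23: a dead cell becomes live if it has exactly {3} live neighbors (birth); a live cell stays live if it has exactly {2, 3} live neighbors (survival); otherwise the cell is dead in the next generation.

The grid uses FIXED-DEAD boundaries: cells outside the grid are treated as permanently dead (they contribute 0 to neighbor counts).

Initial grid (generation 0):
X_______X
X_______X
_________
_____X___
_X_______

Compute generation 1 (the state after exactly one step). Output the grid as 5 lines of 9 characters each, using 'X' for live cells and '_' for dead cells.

Simulating step by step:
Generation 0 (given above): 6 live cells
Generation 1: 0 live cells
(generation 1 grid is the final answer)

Answer: _________
_________
_________
_________
_________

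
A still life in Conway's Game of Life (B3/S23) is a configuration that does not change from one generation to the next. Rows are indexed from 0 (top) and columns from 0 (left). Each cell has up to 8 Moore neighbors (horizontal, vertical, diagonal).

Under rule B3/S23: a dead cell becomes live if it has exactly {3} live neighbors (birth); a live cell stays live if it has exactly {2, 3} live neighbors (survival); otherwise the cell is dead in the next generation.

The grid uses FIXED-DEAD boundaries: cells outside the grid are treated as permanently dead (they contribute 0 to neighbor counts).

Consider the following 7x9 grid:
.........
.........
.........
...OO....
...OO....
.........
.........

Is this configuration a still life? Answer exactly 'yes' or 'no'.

Answer: yes

Derivation:
Compute generation 1 and compare to generation 0 (given above):
Generation 1:
.........
.........
.........
...OO....
...OO....
.........
.........
The grids are IDENTICAL -> still life.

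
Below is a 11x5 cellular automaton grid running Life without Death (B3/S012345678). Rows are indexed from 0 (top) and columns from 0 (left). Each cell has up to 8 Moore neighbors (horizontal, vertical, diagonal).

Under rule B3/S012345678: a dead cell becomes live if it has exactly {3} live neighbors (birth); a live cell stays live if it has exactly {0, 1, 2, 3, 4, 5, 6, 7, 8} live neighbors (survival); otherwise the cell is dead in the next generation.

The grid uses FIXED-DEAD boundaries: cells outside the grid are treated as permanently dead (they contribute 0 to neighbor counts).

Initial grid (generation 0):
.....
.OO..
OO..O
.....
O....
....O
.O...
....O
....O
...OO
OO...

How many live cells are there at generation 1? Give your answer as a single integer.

Answer: 18

Derivation:
Simulating step by step:
Generation 0 (given above): 14 live cells
Generation 1: 18 live cells
.....
OOO..
OOO.O
OO...
O....
....O
.O...
....O
....O
...OO
OO...
Population at generation 1: 18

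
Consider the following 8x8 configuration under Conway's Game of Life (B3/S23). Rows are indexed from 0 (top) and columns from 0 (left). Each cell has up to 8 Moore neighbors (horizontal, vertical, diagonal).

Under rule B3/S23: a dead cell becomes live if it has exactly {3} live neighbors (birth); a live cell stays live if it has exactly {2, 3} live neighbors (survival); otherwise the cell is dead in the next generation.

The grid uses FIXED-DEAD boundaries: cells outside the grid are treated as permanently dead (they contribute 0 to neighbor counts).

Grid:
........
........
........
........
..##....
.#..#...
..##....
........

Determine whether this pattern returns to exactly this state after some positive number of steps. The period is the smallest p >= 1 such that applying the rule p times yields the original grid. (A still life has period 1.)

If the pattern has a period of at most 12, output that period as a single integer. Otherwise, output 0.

Simulating and comparing each generation to the original:
Gen 0 (original, given above): 6 live cells
Gen 1: 6 live cells, MATCHES original -> period = 1

Answer: 1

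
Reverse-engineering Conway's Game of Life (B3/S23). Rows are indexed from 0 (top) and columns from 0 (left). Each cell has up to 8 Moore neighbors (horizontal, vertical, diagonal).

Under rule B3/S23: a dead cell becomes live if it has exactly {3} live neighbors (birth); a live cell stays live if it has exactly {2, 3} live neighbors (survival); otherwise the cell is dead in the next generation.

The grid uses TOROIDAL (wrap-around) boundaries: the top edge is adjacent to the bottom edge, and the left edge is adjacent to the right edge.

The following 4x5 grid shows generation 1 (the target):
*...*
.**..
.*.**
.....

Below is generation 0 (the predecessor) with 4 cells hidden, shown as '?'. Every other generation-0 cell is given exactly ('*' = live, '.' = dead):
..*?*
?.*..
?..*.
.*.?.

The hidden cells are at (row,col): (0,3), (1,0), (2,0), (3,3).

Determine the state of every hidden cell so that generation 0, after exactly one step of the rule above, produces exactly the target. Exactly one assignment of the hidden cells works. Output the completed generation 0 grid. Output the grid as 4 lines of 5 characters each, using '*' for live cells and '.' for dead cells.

Answer: ..***
*.*..
...*.
.*.*.

Derivation:
Hidden generation-0 cells (in order): (0,3), (1,0), (2,0), (3,3).
A hidden cell only influences target cells in its own 3x3 neighborhood. Try each of the 2^4 = 16 assignments, step the completed generation 0 forward once under B3/S23, and compare with the target:
  (0,3)=. (1,0)=. (2,0)=. (3,3)=. -> step gives (0,0)='.' but target has '*' -> reject
  (0,3)=. (1,0)=. (2,0)=. (3,3)=* -> step gives (0,0)='.' but target has '*' -> reject
  (0,3)=. (1,0)=. (2,0)=* (3,3)=. -> step gives (0,0)='.' but target has '*' -> reject
  (0,3)=. (1,0)=. (2,0)=* (3,3)=* -> step gives (0,0)='.' but target has '*' -> reject
  (0,3)=. (1,0)=* (2,0)=. (3,3)=. -> step gives (0,2)='*' but target has '.' -> reject
  (0,3)=. (1,0)=* (2,0)=. (3,3)=* -> step gives (0,2)='*' but target has '.' -> reject
  (0,3)=. (1,0)=* (2,0)=* (3,3)=. -> step gives (0,2)='*' but target has '.' -> reject
  (0,3)=. (1,0)=* (2,0)=* (3,3)=* -> step gives (0,2)='*' but target has '.' -> reject
  (0,3)=* (1,0)=. (2,0)=. (3,3)=. -> step gives (0,0)='.' but target has '*' -> reject
  (0,3)=* (1,0)=. (2,0)=. (3,3)=* -> step gives (0,0)='.' but target has '*' -> reject
  (0,3)=* (1,0)=. (2,0)=* (3,3)=. -> step gives (0,0)='.' but target has '*' -> reject
  (0,3)=* (1,0)=. (2,0)=* (3,3)=* -> step gives (0,0)='.' but target has '*' -> reject
  (0,3)=* (1,0)=* (2,0)=. (3,3)=. -> step gives (0,2)='*' but target has '.' -> reject
  (0,3)=* (1,0)=* (2,0)=. (3,3)=* -> step reproduces the target at every cell -> ACCEPT
  (0,3)=* (1,0)=* (2,0)=* (3,3)=. -> step gives (0,2)='*' but target has '.' -> reject
  (0,3)=* (1,0)=* (2,0)=* (3,3)=* -> step gives (1,0)='*' but target has '.' -> reject
Unique solution: (0,3)=live, (1,0)=live, (2,0)=dead, (3,3)=live.
Check: live-neighbor counts of every cell in the completed generation 0:
34443
13354
23423
21544
Applying B3/S23 to generation 0 with these counts gives:
*...*
.**..
.*.**
.....
which matches the target exactly.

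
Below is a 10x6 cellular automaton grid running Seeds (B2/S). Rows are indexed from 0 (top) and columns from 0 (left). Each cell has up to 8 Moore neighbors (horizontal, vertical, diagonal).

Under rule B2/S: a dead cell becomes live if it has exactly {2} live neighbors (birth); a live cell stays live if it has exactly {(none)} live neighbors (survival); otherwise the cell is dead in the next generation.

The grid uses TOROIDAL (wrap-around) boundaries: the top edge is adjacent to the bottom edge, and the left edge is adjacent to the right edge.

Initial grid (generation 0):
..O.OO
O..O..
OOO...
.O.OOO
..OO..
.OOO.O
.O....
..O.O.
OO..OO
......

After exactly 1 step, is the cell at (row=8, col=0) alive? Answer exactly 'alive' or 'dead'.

Answer: dead

Derivation:
Simulating step by step:
Generation 0 (given above): 25 live cells
Generation 1: 5 live cells
OO....
......
......
......
......
......
.....O
......
..O...
..O...

Cell (8,0) at generation 1: 0 -> dead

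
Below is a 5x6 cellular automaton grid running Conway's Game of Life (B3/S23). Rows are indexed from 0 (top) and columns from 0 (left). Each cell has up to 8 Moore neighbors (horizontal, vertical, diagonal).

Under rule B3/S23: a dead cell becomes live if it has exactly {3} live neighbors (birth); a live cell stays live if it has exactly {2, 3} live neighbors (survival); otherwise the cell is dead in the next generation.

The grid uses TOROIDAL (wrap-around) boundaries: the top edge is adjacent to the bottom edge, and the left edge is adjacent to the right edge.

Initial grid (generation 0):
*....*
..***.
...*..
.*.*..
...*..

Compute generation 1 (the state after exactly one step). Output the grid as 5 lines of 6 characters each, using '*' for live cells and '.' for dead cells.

Answer: ..*..*
..****
......
...**.
*.*.*.

Derivation:
Simulating step by step:
Generation 0 (given above): 9 live cells
Generation 1: 11 live cells
(generation 1 grid is the final answer)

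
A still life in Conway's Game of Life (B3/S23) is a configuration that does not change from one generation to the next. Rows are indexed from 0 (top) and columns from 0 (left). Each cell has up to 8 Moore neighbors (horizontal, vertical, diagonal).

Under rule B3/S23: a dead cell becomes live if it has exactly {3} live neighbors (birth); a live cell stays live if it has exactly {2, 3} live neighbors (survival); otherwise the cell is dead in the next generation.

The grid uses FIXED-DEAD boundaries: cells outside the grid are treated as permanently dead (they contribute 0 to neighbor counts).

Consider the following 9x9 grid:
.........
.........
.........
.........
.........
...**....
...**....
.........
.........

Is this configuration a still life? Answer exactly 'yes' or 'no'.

Answer: yes

Derivation:
Compute generation 1 and compare to generation 0 (given above):
Generation 1:
.........
.........
.........
.........
.........
...**....
...**....
.........
.........
The grids are IDENTICAL -> still life.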